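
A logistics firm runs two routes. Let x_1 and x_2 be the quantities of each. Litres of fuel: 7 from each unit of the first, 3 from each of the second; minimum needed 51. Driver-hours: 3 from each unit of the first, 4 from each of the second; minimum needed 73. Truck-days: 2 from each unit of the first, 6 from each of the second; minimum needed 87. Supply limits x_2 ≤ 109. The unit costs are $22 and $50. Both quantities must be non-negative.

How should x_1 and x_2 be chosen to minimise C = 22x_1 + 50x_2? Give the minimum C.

Extreme points and C = 22x_1 + 50x_2:
  (0, 73/4) → C = 1825/2
  (0, 109) → C = 5450
  (87/2, 0) → C = 957
  (9, 23/2) → C = 773
The feasible region is unbounded (it extends along (1, 0)), but C strictly increases along every unbounded feasible direction, so there is no improving ray and the minimum is attained at a vertex.

The binding constraints are 3x_1 + 4x_2 = 73 and 2x_1 + 6x_2 = 87.
Solving simultaneously gives x_1 = 9, x_2 = 23/2.

x_1 = 9, x_2 = 23/2, minimum C = 773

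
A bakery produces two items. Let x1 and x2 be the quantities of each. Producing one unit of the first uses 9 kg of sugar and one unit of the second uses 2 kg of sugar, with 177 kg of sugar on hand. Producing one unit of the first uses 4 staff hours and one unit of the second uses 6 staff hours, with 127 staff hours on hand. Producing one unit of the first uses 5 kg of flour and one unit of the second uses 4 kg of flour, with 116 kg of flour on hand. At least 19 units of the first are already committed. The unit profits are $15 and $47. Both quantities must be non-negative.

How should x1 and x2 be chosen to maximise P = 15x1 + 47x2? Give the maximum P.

x1 = 19, x2 = 3, maximum P = 426

Corner points and P = 15x1 + 47x2:
  (59/3, 0) → P = 295
  (19, 0) → P = 285
  (19, 3) → P = 426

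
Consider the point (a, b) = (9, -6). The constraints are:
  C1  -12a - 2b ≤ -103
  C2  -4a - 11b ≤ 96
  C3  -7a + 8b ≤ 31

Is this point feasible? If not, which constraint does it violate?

Constraint C1: -12a - 2b = -96, which is not ≤ -103. All other constraints are satisfied.

not feasible — violates C1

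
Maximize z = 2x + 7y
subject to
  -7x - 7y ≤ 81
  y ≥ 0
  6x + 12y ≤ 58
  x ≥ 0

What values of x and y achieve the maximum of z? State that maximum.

Feasible corners and z = 2x + 7y:
  (29/3, 0) → z = 58/3
  (0, 0) → z = 0
  (0, 29/6) → z = 203/6

At the optimal vertex, 6x + 12y = 58 and x = 0.
Solving simultaneously gives x = 0, y = 29/6.

x = 0, y = 29/6, maximum z = 203/6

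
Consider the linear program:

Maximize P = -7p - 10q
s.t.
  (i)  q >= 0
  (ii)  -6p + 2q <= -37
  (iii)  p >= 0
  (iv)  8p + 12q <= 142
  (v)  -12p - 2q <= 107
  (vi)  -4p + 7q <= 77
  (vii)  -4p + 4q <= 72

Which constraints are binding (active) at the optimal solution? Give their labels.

Corner points and P = -7p - 10q:
  (37/6, 0) → P = -259/6
  (71/4, 0) → P = -497/4
  (91/11, 139/22) → P = -1332/11

The maximum is at (37/6, 0). Substituting into each constraint, equality holds for (i) and (ii); the remaining constraints have slack.

(i) and (ii)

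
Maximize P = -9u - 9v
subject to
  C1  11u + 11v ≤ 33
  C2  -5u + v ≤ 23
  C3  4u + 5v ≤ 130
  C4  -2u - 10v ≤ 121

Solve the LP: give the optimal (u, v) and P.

u = -27/4, v = -43/4, maximum P = 315/2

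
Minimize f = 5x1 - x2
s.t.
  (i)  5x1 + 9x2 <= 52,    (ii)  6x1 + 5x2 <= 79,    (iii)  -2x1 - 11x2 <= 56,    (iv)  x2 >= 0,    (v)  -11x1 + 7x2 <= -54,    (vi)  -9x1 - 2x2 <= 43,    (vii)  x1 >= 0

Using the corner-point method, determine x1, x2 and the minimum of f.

Vertices and f = 5x1 - x2:
  (52/5, 0) → f = 52
  (425/67, 151/67) → f = 1974/67
  (54/11, 0) → f = 270/11

x1 = 54/11, x2 = 0, minimum f = 270/11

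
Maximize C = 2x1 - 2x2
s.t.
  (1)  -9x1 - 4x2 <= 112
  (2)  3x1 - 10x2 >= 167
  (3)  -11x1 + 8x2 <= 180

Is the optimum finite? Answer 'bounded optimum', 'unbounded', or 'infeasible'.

unbounded

From the feasible point (-226/51, -613/34), moving in the direction (4, -9) keeps every constraint satisfied while C increases without bound.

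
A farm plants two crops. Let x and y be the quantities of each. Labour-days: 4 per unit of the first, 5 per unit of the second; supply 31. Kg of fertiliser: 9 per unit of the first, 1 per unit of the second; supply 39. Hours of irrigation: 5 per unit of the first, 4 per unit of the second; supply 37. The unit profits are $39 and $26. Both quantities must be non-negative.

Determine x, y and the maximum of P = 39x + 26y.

Corner points and P = 39x + 26y:
  (0, 0) → P = 0
  (0, 31/5) → P = 806/5
  (13/3, 0) → P = 169
  (4, 3) → P = 234

At the optimal vertex, 4x + 5y = 31 and 9x + y = 39.
Solving simultaneously gives x = 4, y = 3.

x = 4, y = 3, maximum P = 234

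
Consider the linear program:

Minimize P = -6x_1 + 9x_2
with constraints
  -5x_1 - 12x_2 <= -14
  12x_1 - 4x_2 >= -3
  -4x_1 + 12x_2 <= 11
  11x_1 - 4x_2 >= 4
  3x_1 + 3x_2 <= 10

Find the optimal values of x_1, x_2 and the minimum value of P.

Vertices and P = -6x_1 + 9x_2:
  (13/19, 67/76) → P = 291/76
  (26/7, -8/21) → P = -180/7
  (23/29, 137/116) → P = 681/116
  (29/16, 73/48) → P = 45/16

x_1 = 26/7, x_2 = -8/21, minimum P = -180/7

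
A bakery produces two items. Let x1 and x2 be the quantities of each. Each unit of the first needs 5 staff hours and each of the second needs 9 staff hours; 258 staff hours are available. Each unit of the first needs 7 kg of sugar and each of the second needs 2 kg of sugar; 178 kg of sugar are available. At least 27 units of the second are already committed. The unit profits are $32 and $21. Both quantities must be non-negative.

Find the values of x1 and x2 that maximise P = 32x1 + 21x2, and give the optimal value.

x1 = 3, x2 = 27, maximum P = 663

Corner points and P = 32x1 + 21x2:
  (0, 86/3) → P = 602
  (0, 27) → P = 567
  (3, 27) → P = 663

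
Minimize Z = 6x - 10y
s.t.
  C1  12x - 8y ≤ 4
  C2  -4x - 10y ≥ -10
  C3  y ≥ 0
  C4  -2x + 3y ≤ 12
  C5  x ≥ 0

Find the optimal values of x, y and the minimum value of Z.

x = 0, y = 1, minimum Z = -10

Extreme points and Z = 6x - 10y:
  (15/19, 13/19) → Z = -40/19
  (1/3, 0) → Z = 2
  (0, 1) → Z = -10
  (0, 0) → Z = 0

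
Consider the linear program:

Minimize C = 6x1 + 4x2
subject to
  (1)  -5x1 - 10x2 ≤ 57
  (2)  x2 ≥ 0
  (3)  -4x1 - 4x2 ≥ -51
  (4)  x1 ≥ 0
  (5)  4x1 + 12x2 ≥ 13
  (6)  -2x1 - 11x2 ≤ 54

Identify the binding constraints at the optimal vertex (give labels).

Feasible corners and C = 6x1 + 4x2:
  (51/4, 0) → C = 153/2
  (13/4, 0) → C = 39/2
  (0, 51/4) → C = 51
  (0, 13/12) → C = 13/3

The minimum is at (0, 13/12). Substituting into each constraint, equality holds for (4) and (5); the remaining constraints have slack.

(4) and (5)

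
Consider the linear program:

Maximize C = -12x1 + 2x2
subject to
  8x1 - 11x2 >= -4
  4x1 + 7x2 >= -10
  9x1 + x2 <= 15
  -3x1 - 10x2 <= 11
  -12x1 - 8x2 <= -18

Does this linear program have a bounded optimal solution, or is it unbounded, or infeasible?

bounded optimum

Feasible corners and C = -12x1 + 2x2:
  (161/107, 156/107) → C = -1620/107
  (83/98, 48/49) → C = -402/49
  (17/10, -3/10) → C = -21
The feasible region has finitely many vertices and no improving ray; the maximum is -402/49 at (83/98, 48/49).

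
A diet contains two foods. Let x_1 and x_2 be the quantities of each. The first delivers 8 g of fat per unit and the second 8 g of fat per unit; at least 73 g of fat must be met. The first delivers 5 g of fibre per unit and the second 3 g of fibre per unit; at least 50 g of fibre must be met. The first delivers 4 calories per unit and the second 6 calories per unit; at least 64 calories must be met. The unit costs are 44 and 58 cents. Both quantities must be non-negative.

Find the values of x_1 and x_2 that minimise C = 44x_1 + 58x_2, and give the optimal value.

x_1 = 6, x_2 = 20/3, minimum C = 1952/3

The feasible region is unbounded (it extends along (0, 1), (1, 0)), but C strictly increases along every unbounded feasible direction, so there is no improving ray and the minimum is attained at a vertex.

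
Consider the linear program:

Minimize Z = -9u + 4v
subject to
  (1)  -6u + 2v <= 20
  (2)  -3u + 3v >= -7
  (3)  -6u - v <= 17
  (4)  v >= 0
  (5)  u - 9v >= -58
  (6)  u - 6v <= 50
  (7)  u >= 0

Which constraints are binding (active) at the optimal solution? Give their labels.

Feasible corners and Z = -9u + 4v:
  (7/3, 0) → Z = -21
  (79/8, 181/24) → Z = -1409/24
  (0, 0) → Z = 0
  (0, 58/9) → Z = 232/9

The minimum is at (79/8, 181/24). Substituting into each constraint, equality holds for (2) and (5); the remaining constraints have slack.

(2) and (5)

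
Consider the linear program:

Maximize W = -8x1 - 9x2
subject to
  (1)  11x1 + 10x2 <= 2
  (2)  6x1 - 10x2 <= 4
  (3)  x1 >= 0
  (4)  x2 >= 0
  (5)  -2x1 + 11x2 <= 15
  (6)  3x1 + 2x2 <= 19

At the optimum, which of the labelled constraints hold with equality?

Corner points and W = -8x1 - 9x2:
  (0, 1/5) → W = -9/5
  (2/11, 0) → W = -16/11
  (0, 0) → W = 0

The maximum is at (0, 0). Substituting into each constraint, equality holds for (3) and (4); the remaining constraints have slack.

(3) and (4)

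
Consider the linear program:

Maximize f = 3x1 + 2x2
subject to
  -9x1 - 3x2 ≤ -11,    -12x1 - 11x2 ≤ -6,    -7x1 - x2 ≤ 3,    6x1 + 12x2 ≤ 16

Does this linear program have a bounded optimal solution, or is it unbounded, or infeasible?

From the feasible point (103/63, -26/21), moving in the direction (12, -6) keeps every constraint satisfied while f increases without bound.

unbounded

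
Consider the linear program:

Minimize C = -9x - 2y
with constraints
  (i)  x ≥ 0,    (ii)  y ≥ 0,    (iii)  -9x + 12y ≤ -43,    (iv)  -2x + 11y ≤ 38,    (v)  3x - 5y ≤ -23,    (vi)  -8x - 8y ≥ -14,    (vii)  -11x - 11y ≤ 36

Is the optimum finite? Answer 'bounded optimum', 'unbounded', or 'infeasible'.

The boundaries 3x - 5y = -23 and -11x - 11y = 36 meet at (-433/88, 145/88), but that point violates x ≥ 0. Every candidate vertex is excluded by some other constraint, so the feasible region is empty.

infeasible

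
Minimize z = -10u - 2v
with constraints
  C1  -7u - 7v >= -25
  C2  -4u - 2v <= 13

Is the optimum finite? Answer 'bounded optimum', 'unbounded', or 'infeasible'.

unbounded

From the feasible point (-141/14, 191/14), moving in the direction (7, -7) keeps every constraint satisfied while z decreases without bound.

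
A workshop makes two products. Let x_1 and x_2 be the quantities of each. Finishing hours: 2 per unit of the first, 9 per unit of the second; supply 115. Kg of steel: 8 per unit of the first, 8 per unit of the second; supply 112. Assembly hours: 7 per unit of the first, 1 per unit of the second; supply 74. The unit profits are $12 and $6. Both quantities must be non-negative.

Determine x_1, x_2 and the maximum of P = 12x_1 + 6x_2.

x_1 = 10, x_2 = 4, maximum P = 144

Corner points and P = 12x_1 + 6x_2:
  (0, 0) → P = 0
  (0, 115/9) → P = 230/3
  (74/7, 0) → P = 888/7
  (11/7, 87/7) → P = 654/7
  (10, 4) → P = 144

The optimum lies where 8x_1 + 8x_2 = 112 and 7x_1 + x_2 = 74.
Solving simultaneously gives x_1 = 10, x_2 = 4.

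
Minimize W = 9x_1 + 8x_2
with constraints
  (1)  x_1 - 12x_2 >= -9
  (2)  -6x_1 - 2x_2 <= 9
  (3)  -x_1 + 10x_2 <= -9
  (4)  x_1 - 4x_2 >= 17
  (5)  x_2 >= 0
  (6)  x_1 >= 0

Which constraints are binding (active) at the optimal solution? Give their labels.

(4) and (5)

Extreme points and W = 9x_1 + 8x_2:
  (99, 9) → W = 963
  (67/3, 4/3) → W = 635/3
  (17, 0) → W = 153
The feasible region is unbounded (it extends along (12, 1), (1, 0)), but W strictly increases along every unbounded feasible direction, so there is no improving ray and the minimum is attained at a vertex.

The minimum is at (17, 0). Substituting into each constraint, equality holds for (4) and (5); the remaining constraints have slack.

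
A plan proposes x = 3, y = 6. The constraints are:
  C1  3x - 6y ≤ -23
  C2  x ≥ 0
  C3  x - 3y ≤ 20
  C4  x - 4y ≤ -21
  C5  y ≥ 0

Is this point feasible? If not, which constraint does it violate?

feasible

C1: -27 ≤ -23 ✓
C2: 3 ≥ 0 ✓
C3: -15 ≤ 20 ✓
C4: -21 ≤ -21 ✓
C5: 6 ≥ 0 ✓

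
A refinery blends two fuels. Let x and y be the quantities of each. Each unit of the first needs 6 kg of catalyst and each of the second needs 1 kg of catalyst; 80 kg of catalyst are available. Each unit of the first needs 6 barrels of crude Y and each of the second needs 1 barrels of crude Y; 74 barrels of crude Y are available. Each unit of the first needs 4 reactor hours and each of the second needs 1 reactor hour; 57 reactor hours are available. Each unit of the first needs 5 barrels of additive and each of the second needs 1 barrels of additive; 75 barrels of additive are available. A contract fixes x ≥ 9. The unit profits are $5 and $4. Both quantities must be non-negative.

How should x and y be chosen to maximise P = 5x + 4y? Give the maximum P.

x = 9, y = 20, maximum P = 125

Extreme points and P = 5x + 4y:
  (37/3, 0) → P = 185/3
  (9, 0) → P = 45
  (9, 20) → P = 125

The optimum lies where 6x + y = 74 and x = 9.
Solving simultaneously gives x = 9, y = 20.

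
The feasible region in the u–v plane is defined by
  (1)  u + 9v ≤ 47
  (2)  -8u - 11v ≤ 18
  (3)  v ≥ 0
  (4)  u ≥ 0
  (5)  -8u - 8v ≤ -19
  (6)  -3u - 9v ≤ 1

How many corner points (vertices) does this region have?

4

The feasible vertices (each the meet of two boundaries and inside every other half-plane) are:
  (47, 0)
  (0, 47/9)
  (19/8, 0)
  (0, 19/8)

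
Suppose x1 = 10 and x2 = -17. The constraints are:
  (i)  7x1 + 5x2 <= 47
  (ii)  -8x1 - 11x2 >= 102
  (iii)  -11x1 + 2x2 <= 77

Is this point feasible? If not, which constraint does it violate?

(i): -15 ≤ 47 ✓
(ii): 107 ≥ 102 ✓
(iii): -144 ≤ 77 ✓

feasible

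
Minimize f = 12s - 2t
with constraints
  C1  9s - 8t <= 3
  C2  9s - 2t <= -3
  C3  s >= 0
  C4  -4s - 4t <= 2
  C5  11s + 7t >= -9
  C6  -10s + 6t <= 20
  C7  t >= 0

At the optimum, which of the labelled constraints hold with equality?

Corner points and f = 12s - 2t:
  (0, 3/2) → f = -3
  (11/17, 75/17) → f = -18/17
  (0, 10/3) → f = -20/3

The minimum is at (0, 10/3). Substituting into each constraint, equality holds for C3 and C6; the remaining constraints have slack.

C3 and C6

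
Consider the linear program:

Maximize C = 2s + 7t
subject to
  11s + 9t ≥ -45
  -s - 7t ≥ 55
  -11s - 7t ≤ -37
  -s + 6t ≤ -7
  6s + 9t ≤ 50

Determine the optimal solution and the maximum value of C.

Extreme points and C = 2s + 7t:
  (324/11, -41) → C = -2509/11
  (46/5, -321/35) → C = -229/5
  (845/33, -380/33) → C = -970/33
The feasible region is unbounded (it extends along (3, -2), (9, -11)), but C strictly decreases along every unbounded feasible direction, so there is no improving ray and the maximum is attained at a vertex.

The binding constraints are -s - 7t = 55 and 6s + 9t = 50.
Solving simultaneously gives s = 845/33, t = -380/33.

s = 845/33, t = -380/33, maximum C = -970/33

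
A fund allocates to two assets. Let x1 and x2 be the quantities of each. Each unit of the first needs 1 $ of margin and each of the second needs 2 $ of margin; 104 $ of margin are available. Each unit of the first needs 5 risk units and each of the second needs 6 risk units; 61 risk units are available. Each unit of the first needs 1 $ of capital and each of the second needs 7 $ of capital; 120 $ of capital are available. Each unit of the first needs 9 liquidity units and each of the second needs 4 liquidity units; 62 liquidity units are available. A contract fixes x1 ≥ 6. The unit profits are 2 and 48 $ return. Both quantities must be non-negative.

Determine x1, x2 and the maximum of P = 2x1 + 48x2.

x1 = 6, x2 = 2, maximum P = 108

Corner points and P = 2x1 + 48x2:
  (62/9, 0) → P = 124/9
  (6, 0) → P = 12
  (6, 2) → P = 108

The optimum lies where 9x1 + 4x2 = 62 and x1 = 6.
Solving simultaneously gives x1 = 6, x2 = 2.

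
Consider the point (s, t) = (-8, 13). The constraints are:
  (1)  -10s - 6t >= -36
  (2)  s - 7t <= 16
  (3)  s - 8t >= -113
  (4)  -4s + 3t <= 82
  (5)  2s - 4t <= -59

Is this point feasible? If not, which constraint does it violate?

feasible

(1): 2 ≥ -36 ✓
(2): -99 ≤ 16 ✓
(3): -112 ≥ -113 ✓
(4): 71 ≤ 82 ✓
(5): -68 ≤ -59 ✓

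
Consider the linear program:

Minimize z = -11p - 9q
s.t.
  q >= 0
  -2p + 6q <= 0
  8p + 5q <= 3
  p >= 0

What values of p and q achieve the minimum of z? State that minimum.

p = 9/29, q = 3/29, minimum z = -126/29

Feasible corners and z = -11p - 9q:
  (0, 0) → z = 0
  (3/8, 0) → z = -33/8
  (9/29, 3/29) → z = -126/29

At the optimal vertex, -2p + 6q = 0 and 8p + 5q = 3.
Solving simultaneously gives p = 9/29, q = 3/29.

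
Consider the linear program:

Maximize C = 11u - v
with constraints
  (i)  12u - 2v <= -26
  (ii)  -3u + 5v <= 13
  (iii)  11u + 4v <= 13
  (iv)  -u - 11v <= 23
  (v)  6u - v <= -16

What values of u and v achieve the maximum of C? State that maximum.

u = -67/27, v = 10/9, maximum C = -767/27

Feasible corners and C = 11u - v:
  (-129/19, -28/19) → C = -1391/19
  (-67/27, 10/9) → C = -767/27
  (-199/67, -122/67) → C = -2067/67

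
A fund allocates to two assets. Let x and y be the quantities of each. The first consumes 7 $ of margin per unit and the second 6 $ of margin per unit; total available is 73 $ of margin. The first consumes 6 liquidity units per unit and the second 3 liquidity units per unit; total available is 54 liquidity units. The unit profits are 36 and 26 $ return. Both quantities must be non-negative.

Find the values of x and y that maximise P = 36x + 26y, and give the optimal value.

Feasible corners and P = 36x + 26y:
  (0, 0) → P = 0
  (0, 73/6) → P = 949/3
  (9, 0) → P = 324
  (7, 4) → P = 356

At the optimal vertex, 7x + 6y = 73 and 6x + 3y = 54.
Solving simultaneously gives x = 7, y = 4.

x = 7, y = 4, maximum P = 356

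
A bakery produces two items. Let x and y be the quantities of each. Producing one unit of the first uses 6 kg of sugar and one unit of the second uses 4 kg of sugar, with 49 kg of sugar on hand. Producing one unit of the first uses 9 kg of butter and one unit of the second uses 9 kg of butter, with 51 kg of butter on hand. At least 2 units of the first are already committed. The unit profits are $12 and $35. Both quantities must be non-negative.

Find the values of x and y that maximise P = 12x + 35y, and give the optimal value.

Vertices and P = 12x + 35y:
  (17/3, 0) → P = 68
  (2, 0) → P = 24
  (2, 11/3) → P = 457/3

The optimum lies where 9x + 9y = 51 and x = 2.
Solving simultaneously gives x = 2, y = 11/3.

x = 2, y = 11/3, maximum P = 457/3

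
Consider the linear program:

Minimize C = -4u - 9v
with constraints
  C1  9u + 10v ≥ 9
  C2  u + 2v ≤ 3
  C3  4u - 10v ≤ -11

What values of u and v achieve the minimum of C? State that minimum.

Feasible corners and C = -4u - 9v:
  (-3/2, 9/4) → C = -57/4
  (-2/13, 27/26) → C = -227/26
  (4/9, 23/18) → C = -239/18

u = -3/2, v = 9/4, minimum C = -57/4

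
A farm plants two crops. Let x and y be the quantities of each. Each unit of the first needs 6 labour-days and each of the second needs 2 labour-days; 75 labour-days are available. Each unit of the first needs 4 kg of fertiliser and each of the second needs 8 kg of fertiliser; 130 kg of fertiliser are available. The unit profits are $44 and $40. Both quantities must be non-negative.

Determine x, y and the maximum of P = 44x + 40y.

x = 17/2, y = 12, maximum P = 854

At the optimal vertex, 6x + 2y = 75 and 4x + 8y = 130.
Solving simultaneously gives x = 17/2, y = 12.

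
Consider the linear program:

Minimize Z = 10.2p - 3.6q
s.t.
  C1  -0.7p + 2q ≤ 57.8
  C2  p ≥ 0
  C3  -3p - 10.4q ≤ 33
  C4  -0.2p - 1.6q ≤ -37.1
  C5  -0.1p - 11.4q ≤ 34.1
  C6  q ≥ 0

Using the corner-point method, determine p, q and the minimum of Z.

p = 0, q = 28.9, minimum Z = -104.04

Corner points and Z = 10.2p - 3.6q:
  (0, 28.9) → Z = -104.04
  (0, 23.1875) → Z = -83.475
  (185.5, 0) → Z = 1892.1
The feasible region is unbounded (it extends along (1, 0), (20, 7)), but Z strictly increases along every unbounded feasible direction, so there is no improving ray and the minimum is attained at a vertex.

The binding constraints are -0.7p + 2q = 57.8 and p = 0.
Solving simultaneously gives p = 0, q = 28.9.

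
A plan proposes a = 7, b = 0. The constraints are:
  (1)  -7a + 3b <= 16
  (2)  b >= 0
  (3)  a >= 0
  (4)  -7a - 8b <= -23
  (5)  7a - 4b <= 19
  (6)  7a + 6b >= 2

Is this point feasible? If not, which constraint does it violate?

Constraint (5): 7a - 4b = 49, which is not ≤ 19. All other constraints are satisfied.

not feasible — violates (5)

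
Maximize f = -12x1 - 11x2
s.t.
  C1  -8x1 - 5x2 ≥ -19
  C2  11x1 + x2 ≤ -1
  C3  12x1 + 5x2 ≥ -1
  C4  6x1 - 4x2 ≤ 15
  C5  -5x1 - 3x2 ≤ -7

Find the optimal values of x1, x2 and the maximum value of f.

x1 = -5/14, x2 = 41/14, maximum f = -391/14

Vertices and f = -12x1 - 11x2:
  (-24/47, 217/47) → f = -2099/47
  (-5, 59/5) → f = -349/5
  (-5/14, 41/14) → f = -391/14
  (-38/11, 89/11) → f = -523/11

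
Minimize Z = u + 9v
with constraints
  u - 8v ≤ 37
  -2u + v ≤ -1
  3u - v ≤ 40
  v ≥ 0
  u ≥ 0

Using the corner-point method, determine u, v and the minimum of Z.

u = 1/2, v = 0, minimum Z = 1/2

The optimum lies where -2u + v = -1 and v = 0.
Solving simultaneously gives u = 1/2, v = 0.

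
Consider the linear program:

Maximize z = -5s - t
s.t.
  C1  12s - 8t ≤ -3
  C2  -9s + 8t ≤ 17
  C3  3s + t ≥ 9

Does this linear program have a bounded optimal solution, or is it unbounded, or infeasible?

Vertices and z = -5s - t:
  (14/3, 59/8) → z = -737/24
  (23/12, 13/4) → z = -77/6
  (5/3, 4) → z = -37/3
The feasible region has finitely many vertices and no improving ray; the maximum is -37/3 at (5/3, 4).

bounded optimum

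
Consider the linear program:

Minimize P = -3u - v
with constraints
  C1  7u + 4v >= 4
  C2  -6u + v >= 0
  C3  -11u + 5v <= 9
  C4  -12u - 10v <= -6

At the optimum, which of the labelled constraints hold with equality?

Corner points and P = -3u - v:
  (4/31, 24/31) → P = -36/31
  (-16/79, 107/79) → P = -59/79
  (9/19, 54/19) → P = -81/19

The minimum is at (9/19, 54/19). Substituting into each constraint, equality holds for C2 and C3; the remaining constraints have slack.

C2 and C3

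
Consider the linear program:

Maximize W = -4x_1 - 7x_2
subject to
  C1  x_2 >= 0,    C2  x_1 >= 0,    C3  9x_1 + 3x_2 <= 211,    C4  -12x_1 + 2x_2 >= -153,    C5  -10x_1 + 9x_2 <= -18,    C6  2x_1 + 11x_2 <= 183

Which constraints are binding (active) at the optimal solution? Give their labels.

C1 and C5

Vertices and W = -4x_1 - 7x_2:
  (51/4, 0) → W = -51
  (9/5, 0) → W = -36/5
  (2049/136, 945/68) → W = -10713/68
  (1845/128, 897/64) → W = -9969/64

The maximum is at (9/5, 0). Substituting into each constraint, equality holds for C1 and C5; the remaining constraints have slack.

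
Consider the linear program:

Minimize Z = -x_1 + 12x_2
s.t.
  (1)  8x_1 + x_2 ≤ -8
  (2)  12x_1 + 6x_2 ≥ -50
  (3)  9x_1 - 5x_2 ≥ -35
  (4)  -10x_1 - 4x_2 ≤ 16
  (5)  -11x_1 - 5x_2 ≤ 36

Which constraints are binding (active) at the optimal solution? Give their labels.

(1) and (4)

Feasible corners and Z = -x_1 + 12x_2:
  (-75/49, 208/49) → Z = 2571/49
  (-8/11, -24/11) → Z = -280/11
  (-110/43, 103/43) → Z = 1346/43

The minimum is at (-8/11, -24/11). Substituting into each constraint, equality holds for (1) and (4); the remaining constraints have slack.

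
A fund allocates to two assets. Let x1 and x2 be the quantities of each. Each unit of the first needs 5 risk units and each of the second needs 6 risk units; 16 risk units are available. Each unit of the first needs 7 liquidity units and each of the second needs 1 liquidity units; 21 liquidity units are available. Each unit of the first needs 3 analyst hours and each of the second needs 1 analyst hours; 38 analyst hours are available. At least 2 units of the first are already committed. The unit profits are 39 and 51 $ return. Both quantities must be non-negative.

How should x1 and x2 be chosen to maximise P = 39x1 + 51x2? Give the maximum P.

Extreme points and P = 39x1 + 51x2:
  (3, 0) → P = 117
  (2, 0) → P = 78
  (110/37, 7/37) → P = 4647/37
  (2, 1) → P = 129

x1 = 2, x2 = 1, maximum P = 129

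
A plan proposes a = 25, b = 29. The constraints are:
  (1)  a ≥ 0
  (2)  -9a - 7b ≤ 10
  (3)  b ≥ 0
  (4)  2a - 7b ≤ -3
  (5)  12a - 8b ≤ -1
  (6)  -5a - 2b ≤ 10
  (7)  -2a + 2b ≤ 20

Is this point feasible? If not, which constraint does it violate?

Constraint (5): 12a - 8b = 68, which is not ≤ -1. All other constraints are satisfied.

not feasible — violates (5)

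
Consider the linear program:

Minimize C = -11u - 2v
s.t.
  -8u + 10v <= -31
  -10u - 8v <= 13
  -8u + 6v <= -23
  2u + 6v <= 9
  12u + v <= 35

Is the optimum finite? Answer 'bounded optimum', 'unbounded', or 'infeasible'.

Extreme points and C = -11u - 2v:
  (11/8, -2) → C = -89/8
  (381/128, -23/32) → C = -4007/128
  (53/62, -167/62) → C = -249/62
  (293/86, -253/43) → C = -2211/86
The feasible region has finitely many vertices and no improving ray; the minimum is -4007/128 at (381/128, -23/32).

bounded optimum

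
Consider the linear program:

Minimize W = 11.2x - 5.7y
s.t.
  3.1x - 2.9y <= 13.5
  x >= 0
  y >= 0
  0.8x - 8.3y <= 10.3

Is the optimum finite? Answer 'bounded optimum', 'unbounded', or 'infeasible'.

unbounded

From the feasible point (135/31, 0), moving in the direction (0, 1) keeps every constraint satisfied while W decreases without bound.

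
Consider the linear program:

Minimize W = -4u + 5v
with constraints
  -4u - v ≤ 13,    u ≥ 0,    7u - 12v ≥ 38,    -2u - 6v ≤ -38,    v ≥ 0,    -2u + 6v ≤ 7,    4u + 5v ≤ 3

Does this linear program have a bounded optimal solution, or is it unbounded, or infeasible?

infeasible

The boundaries 7u - 12v = 38 and -2u - 6v = -38 meet at (114/11, 95/33), but that point violates 4u + 5v ≤ 3. Every candidate vertex is excluded by some other constraint, so the feasible region is empty.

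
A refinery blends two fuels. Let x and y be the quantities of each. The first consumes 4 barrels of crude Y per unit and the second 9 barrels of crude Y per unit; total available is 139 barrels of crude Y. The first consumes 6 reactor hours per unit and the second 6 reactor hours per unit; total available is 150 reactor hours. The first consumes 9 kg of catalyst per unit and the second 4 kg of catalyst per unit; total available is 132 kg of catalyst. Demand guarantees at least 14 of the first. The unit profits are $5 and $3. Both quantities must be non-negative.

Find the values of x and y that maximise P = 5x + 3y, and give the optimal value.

Corner points and P = 5x + 3y:
  (44/3, 0) → P = 220/3
  (14, 0) → P = 70
  (14, 3/2) → P = 149/2

At the optimal vertex, 9x + 4y = 132 and x = 14.
Solving simultaneously gives x = 14, y = 3/2.

x = 14, y = 3/2, maximum P = 149/2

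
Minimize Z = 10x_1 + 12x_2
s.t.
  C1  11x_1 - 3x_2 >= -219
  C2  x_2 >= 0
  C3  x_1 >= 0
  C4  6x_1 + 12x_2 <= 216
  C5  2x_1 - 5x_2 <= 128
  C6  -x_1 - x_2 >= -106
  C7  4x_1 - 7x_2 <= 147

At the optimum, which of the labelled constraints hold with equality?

Corner points and Z = 10x_1 + 12x_2:
  (0, 0) → Z = 0
  (36, 0) → Z = 360
  (0, 18) → Z = 216

The minimum is at (0, 0). Substituting into each constraint, equality holds for C2 and C3; the remaining constraints have slack.

C2 and C3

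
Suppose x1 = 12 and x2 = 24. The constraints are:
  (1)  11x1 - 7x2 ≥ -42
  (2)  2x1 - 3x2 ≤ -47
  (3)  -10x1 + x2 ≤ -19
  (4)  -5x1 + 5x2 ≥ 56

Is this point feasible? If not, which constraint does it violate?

(1): -36 ≥ -42 ✓
(2): -48 ≤ -47 ✓
(3): -96 ≤ -19 ✓
(4): 60 ≥ 56 ✓

feasible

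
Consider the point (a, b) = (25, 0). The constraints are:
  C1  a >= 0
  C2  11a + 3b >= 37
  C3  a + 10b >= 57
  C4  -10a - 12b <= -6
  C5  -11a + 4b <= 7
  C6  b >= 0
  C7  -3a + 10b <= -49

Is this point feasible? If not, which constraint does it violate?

Constraint C3: a + 10b = 25, which is not ≥ 57. All other constraints are satisfied.

not feasible — violates C3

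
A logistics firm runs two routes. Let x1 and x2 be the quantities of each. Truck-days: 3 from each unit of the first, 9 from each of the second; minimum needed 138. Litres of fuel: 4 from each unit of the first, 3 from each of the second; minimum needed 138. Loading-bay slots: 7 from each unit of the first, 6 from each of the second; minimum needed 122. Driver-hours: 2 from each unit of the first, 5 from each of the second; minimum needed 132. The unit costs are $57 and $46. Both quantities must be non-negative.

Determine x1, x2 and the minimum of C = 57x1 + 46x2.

Extreme points and C = 57x1 + 46x2:
  (0, 46) → C = 2116
  (66, 0) → C = 3762
  (21, 18) → C = 2025
The feasible region is unbounded (it extends along (0, 1), (1, 0)), but C strictly increases along every unbounded feasible direction, so there is no improving ray and the minimum is attained at a vertex.

At the optimal vertex, 4x1 + 3x2 = 138 and 2x1 + 5x2 = 132.
Solving simultaneously gives x1 = 21, x2 = 18.

x1 = 21, x2 = 18, minimum C = 2025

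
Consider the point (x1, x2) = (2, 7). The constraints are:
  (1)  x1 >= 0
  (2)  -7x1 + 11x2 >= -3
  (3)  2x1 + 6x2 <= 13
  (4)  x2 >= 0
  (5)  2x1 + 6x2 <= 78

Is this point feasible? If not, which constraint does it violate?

not feasible — violates (3)

Constraint (3): 2x1 + 6x2 = 46, which is not ≤ 13. All other constraints are satisfied.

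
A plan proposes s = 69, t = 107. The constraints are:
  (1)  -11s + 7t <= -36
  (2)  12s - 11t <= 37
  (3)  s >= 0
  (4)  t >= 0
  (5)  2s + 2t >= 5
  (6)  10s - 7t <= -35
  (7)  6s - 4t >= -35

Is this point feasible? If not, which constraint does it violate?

Constraint (1): -11s + 7t = -10, which is not ≤ -36. All other constraints are satisfied.

not feasible — violates (1)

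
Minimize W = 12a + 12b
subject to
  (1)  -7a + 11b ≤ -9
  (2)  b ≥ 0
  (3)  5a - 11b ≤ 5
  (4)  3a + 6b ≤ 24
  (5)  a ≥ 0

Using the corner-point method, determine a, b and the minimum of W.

a = 2, b = 5/11, minimum W = 324/11

Corner points and W = 12a + 12b:
  (2, 5/11) → W = 324/11
  (106/25, 47/25) → W = 1836/25
  (14/3, 5/3) → W = 76

The binding constraints are -7a + 11b = -9 and 5a - 11b = 5.
Solving simultaneously gives a = 2, b = 5/11.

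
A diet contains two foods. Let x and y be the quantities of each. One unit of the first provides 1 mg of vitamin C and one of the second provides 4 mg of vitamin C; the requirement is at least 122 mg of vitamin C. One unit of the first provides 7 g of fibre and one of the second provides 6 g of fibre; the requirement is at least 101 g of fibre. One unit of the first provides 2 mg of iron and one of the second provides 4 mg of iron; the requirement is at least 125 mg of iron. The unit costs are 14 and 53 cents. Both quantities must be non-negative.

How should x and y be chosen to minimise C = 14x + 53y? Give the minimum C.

Extreme points and C = 14x + 53y:
  (0, 125/4) → C = 6625/4
  (122, 0) → C = 1708
  (3, 119/4) → C = 6475/4
The feasible region is unbounded (it extends along (0, 1), (1, 0)), but C strictly increases along every unbounded feasible direction, so there is no improving ray and the minimum is attained at a vertex.

At the optimal vertex, x + 4y = 122 and 2x + 4y = 125.
Solving simultaneously gives x = 3, y = 119/4.

x = 3, y = 119/4, minimum C = 6475/4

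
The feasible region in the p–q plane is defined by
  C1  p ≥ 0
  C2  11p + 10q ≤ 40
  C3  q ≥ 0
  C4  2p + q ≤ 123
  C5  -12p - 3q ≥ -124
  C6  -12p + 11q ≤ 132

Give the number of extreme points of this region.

Of the 15 pairwise boundary intersections, those satisfying every inequality are:
  (0, 4)
  (0, 0)
  (40/11, 0)

3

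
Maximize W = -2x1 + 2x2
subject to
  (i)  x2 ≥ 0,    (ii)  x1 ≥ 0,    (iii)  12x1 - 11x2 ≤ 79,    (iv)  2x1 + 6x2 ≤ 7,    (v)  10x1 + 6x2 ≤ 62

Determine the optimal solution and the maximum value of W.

Feasible corners and W = -2x1 + 2x2:
  (0, 0) → W = 0
  (7/2, 0) → W = -7
  (0, 7/6) → W = 7/3

The binding constraints are x1 = 0 and 2x1 + 6x2 = 7.
Solving simultaneously gives x1 = 0, x2 = 7/6.

x1 = 0, x2 = 7/6, maximum W = 7/3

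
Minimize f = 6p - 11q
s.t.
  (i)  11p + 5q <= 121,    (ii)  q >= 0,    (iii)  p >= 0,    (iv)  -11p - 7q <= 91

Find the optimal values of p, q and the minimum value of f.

Extreme points and f = 6p - 11q:
  (11, 0) → f = 66
  (0, 121/5) → f = -1331/5
  (0, 0) → f = 0

At the optimal vertex, 11p + 5q = 121 and p = 0.
Solving simultaneously gives p = 0, q = 121/5.

p = 0, q = 121/5, minimum f = -1331/5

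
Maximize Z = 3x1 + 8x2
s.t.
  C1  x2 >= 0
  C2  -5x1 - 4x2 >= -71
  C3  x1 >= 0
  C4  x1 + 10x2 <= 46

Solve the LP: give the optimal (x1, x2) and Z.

Extreme points and Z = 3x1 + 8x2:
  (71/5, 0) → Z = 213/5
  (0, 0) → Z = 0
  (263/23, 159/46) → Z = 1425/23
  (0, 23/5) → Z = 184/5

x1 = 263/23, x2 = 159/46, maximum Z = 1425/23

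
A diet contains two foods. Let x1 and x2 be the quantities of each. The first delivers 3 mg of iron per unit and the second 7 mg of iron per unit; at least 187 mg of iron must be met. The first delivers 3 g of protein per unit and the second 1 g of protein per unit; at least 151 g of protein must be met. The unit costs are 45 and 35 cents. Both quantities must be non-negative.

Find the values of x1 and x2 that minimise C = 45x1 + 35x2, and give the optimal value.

x1 = 145/3, x2 = 6, minimum C = 2385

Feasible corners and C = 45x1 + 35x2:
  (0, 151) → C = 5285
  (187/3, 0) → C = 2805
  (145/3, 6) → C = 2385
The feasible region is unbounded (it extends along (0, 1), (1, 0)), but C strictly increases along every unbounded feasible direction, so there is no improving ray and the minimum is attained at a vertex.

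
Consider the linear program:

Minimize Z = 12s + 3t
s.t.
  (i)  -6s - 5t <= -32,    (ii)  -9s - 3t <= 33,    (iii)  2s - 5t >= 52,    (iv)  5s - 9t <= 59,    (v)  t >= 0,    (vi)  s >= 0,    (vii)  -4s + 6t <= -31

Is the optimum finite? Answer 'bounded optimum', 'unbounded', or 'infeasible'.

The boundaries 2s - 5t = 52 and t = 0 meet at (26, 0), but that point violates 5s - 9t ≤ 59. Every candidate vertex is excluded by some other constraint, so the feasible region is empty.

infeasible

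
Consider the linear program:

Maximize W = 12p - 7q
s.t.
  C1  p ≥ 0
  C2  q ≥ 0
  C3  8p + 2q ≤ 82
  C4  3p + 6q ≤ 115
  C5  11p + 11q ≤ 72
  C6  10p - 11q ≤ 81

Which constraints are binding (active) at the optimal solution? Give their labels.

Vertices and W = 12p - 7q:
  (0, 0) → W = 0
  (0, 72/11) → W = -504/11
  (72/11, 0) → W = 864/11

The maximum is at (72/11, 0). Substituting into each constraint, equality holds for C2 and C5; the remaining constraints have slack.

C2 and C5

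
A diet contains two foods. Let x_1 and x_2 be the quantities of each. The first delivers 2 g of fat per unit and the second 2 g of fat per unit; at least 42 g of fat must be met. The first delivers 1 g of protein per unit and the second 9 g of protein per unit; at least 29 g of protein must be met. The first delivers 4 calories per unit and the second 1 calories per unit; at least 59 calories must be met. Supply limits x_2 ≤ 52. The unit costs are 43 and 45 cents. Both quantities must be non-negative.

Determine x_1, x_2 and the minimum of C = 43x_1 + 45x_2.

Extreme points and C = 43x_1 + 45x_2:
  (29, 0) → C = 1247
  (20, 1) → C = 905
  (38/3, 25/3) → C = 2759/3
  (7/4, 52) → C = 9661/4
The feasible region is unbounded (it extends along (1, 0)), but C strictly increases along every unbounded feasible direction, so there is no improving ray and the minimum is attained at a vertex.

The optimum lies where 2x_1 + 2x_2 = 42 and x_1 + 9x_2 = 29.
Solving simultaneously gives x_1 = 20, x_2 = 1.

x_1 = 20, x_2 = 1, minimum C = 905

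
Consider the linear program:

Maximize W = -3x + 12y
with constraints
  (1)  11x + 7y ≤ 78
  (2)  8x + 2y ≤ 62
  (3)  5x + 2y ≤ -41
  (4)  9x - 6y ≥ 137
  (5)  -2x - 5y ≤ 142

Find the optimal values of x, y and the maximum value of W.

x = 7/12, y = -527/24, maximum W = -1061/4

Feasible corners and W = -3x + 12y:
  (7/12, -527/24) → W = -1061/4
  (79/21, -628/21) → W = -2591/7
  (-167/57, -1552/57) → W = -6041/19

At the optimal vertex, 5x + 2y = -41 and 9x - 6y = 137.
Solving simultaneously gives x = 7/12, y = -527/24.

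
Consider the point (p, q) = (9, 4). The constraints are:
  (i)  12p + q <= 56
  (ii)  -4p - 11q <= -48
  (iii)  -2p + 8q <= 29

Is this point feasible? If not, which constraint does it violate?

Constraint (i): 12p + q = 112, which is not ≤ 56. All other constraints are satisfied.

not feasible — violates (i)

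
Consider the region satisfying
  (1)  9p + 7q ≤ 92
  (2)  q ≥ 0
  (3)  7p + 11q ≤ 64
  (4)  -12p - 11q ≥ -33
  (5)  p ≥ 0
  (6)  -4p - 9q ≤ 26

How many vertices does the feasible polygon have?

Of the 15 pairwise boundary intersections, those satisfying every inequality are:
  (11/4, 0)
  (0, 0)
  (0, 3)

3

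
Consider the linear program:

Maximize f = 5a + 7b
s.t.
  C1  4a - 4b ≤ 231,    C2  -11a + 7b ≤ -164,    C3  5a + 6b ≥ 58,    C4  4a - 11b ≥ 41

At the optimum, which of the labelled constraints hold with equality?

Extreme points and f = 5a + 7b:
  (809/22, -923/44) → f = 1629/44
  (2377/28, 190/7) → f = 17205/28
  (1390/101, -182/101) → f = 5676/101
  (1517/93, 205/93) → f = 9020/93

The maximum is at (2377/28, 190/7). Substituting into each constraint, equality holds for C1 and C4; the remaining constraints have slack.

C1 and C4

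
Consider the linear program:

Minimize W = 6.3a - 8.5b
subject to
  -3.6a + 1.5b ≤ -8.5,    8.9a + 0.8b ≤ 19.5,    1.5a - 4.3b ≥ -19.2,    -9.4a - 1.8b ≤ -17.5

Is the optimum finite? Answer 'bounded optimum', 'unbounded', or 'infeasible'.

Corner points and W = 6.3a - 8.5b:
  (3605/1623, -545/1623) → W = 27344/1623
  (1385/686, -845/1029) → W = 81083/4116
  (211/85, -551/170) → W = 73421/1700
The feasible region has finitely many vertices and no improving ray; the minimum is 27344/1623 at (3605/1623, -545/1623).

bounded optimum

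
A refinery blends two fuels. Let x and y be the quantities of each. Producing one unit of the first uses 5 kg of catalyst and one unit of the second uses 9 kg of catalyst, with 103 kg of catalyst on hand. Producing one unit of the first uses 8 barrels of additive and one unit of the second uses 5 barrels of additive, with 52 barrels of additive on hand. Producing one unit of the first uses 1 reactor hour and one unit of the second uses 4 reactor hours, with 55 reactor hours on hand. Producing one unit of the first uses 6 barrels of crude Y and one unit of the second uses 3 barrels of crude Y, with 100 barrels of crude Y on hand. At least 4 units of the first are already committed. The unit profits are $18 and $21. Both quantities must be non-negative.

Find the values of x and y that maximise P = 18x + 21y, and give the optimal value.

Feasible corners and P = 18x + 21y:
  (13/2, 0) → P = 117
  (4, 0) → P = 72
  (4, 4) → P = 156

x = 4, y = 4, maximum P = 156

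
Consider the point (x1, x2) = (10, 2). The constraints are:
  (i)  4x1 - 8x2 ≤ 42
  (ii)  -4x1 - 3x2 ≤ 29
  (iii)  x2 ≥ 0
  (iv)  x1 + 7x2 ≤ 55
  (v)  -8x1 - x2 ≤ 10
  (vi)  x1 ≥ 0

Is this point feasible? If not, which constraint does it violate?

feasible

(i): 24 ≤ 42 ✓
(ii): -46 ≤ 29 ✓
(iii): 2 ≥ 0 ✓
(iv): 24 ≤ 55 ✓
(v): -82 ≤ 10 ✓
(vi): 10 ≥ 0 ✓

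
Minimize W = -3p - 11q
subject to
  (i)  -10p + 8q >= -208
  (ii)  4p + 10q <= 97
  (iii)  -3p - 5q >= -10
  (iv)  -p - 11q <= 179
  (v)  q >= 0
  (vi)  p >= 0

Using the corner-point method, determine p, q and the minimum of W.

Extreme points and W = -3p - 11q:
  (10/3, 0) → W = -10
  (0, 2) → W = -22
  (0, 0) → W = 0

p = 0, q = 2, minimum W = -22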